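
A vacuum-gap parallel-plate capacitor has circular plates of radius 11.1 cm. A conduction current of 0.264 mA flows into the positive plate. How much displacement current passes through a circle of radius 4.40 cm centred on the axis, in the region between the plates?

No conduction current crosses the gap, so I_d there equals the 2.64×10^-4 A in the leads.
Since J_d is uniform, the enclosed fraction is (r/R)² = 0.1571, giving I_d,enc = 4.15×10^-5 A.

4.15×10^-5 A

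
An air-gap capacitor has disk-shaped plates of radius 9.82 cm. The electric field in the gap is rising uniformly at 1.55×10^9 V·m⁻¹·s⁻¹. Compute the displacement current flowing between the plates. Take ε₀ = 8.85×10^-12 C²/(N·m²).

With a uniform field, Φ_E = EA, so I_d = ε₀ A dE/dt = 4.16×10^-4 A.

4.16×10^-4 A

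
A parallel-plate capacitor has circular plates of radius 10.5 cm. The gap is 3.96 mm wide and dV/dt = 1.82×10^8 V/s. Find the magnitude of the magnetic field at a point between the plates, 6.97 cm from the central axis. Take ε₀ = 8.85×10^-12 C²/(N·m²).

1.78×10^-8 T

I_d = C dV/dt with C = ε₀πR²/d = 7.742×10^-11 F, so I_d = (7.742×10^-11)(1.82×10^8) = 0.01409 A.
An Ampèrian loop of radius r encloses a fraction (r/R)² of I_d. Then B·2πr = μ₀ I_d (r/R)², giving B = μ₀ I_d r/(2πR²) = 1.78×10^-8 T.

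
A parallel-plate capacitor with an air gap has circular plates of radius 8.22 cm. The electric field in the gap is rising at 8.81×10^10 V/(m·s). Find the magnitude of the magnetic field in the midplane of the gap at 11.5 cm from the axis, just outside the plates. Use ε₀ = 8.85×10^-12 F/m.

Total displacement current: I_d = ε₀(πR²)(dE/dt) = (8.85×10^-12)(0.02123)(8.81×10^10) = 0.01655 A.
For r ≥ R the full I_d is enclosed: B = μ₀ I_d/(2πr) = (4π×10^-7)(0.01655)/(2π·0.115) = 2.88×10^-8 T.

2.88×10^-8 T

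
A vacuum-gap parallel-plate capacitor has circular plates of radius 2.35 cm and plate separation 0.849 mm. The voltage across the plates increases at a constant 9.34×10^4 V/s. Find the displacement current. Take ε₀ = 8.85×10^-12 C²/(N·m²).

The field between the plates is E = V/d, so dE/dt = (9.34×10^4)/(8.49×10^-4 m) = 1.100×10^8 V/(m·s).
I_d = ε₀ A (dE/dt) = (8.85×10^-12)(1.735×10^-3)(1.100×10^8) = 1.69×10^-6 A.

1.69×10^-6 A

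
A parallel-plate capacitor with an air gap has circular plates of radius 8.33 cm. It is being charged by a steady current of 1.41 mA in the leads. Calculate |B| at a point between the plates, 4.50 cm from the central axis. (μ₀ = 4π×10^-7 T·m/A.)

1.83×10^-9 T

No conduction current crosses the gap, so I_d there equals the 1.41×10^-3 A in the leads.
An Ampèrian loop of radius r encloses a fraction (r/R)² of I_d. Then B·2πr = μ₀ I_d (r/R)², giving B = μ₀ I_d r/(2πR²) = 1.83×10^-9 T.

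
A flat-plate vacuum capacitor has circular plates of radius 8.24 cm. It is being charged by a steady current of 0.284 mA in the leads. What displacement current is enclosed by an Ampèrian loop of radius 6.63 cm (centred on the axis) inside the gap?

No conduction current crosses the gap, so I_d there equals the 2.84×10^-4 A in the leads.
Since J_d is uniform, the enclosed fraction is (r/R)² = 0.6474, giving I_d,enc = 1.84×10^-4 A.

1.84×10^-4 A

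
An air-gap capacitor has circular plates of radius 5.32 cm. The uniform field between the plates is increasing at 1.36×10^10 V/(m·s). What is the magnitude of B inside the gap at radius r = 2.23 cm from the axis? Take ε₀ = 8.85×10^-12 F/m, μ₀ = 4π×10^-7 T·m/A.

I_d = ε₀ dΦ_E/dt = ε₀ πR² (dE/dt) = (8.85×10^-12)(8.891×10^-3)(1.36×10^10) = 1.070×10^-3 A through the full plate area.
∮B·dl = μ₀ I_d,enc with I_d,enc = I_d r²/R² = 1.880×10^-4 A; so B = μ₀ I_d,enc/(2πr) = 1.69×10^-9 T.

1.69×10^-9 T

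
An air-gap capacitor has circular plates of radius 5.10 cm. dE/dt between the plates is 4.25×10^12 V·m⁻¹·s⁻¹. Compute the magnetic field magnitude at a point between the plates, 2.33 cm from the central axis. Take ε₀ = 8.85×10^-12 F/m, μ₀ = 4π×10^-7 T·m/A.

5.51×10^-7 T

Total displacement current: I_d = ε₀(πR²)(dE/dt) = (8.85×10^-12)(8.171×10^-3)(4.25×10^12) = 0.3073 A.
An Ampèrian loop of radius r encloses a fraction (r/R)² of I_d. Then B·2πr = μ₀ I_d (r/R)², giving B = μ₀ I_d r/(2πR²) = 5.51×10^-7 T.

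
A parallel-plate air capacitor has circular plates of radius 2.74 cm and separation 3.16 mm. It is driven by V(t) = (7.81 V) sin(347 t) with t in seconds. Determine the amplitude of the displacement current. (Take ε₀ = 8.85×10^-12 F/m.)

(dE/dt)_max = V₀ω/d = 8.576×10^5 V/(m·s); ω = 347 rad/s.
I_d,max = ε₀ A (dE/dt)_max = (8.85×10^-12)(2.359×10^-3)(8.576×10^5) = 1.79×10^-8 A.

1.79×10^-8 A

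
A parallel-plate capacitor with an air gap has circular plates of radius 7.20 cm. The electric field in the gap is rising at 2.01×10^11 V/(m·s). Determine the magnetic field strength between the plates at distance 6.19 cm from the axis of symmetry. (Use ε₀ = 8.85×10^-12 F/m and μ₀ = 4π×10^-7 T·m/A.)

Total displacement current: I_d = ε₀(πR²)(dE/dt) = (8.85×10^-12)(0.01629)(2.01×10^11) = 0.02898 A.
For r < R the Ampère–Maxwell law gives B(2πr) = μ₀ I_d (r²/R²), so B = μ₀ I_d r/(2πR²) = (4π×10^-7)(0.02898)(0.0619)/(2π·0.0720²) = 6.92×10^-8 T.

6.92×10^-8 T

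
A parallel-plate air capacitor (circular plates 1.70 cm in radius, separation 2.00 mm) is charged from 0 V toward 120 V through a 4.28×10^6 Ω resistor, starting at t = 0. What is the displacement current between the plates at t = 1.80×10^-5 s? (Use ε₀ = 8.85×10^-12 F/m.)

9.84×10^-6 A

C = ε₀A/d = (8.85×10^-12)(9.079×10^-4)/(2.00×10^-3) = 4.017×10^-12 F and τ = RC = 1.719×10^-5 s. I_d in the gap equals the RC charging current.
I_d(t) = (V₀/R) e^(−t/τ) = 2.804×10^-5 · e^(−1.047) = 9.84×10^-6 A.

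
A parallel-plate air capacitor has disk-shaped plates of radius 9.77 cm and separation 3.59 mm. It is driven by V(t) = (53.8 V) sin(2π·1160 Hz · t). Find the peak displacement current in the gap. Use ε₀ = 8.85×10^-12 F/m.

2.90×10^-5 A

C = ε₀A/d = (8.85×10^-12)(0.02999)/(3.59×10^-3) = 7.393×10^-11 F; ω = 2πf = 7288 rad/s.
I_d = C dV/dt, so |I_d|_max = C V₀ ω = (7.393×10^-11)(53.8)(7288) = 2.90×10^-5 A.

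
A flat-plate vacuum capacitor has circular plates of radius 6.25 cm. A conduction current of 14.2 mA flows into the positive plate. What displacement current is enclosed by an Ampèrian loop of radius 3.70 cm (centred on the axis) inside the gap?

4.98×10^-3 A

Between the plates the displacement current equals the wire current: I_d = 14.2 mA = 0.0142 A.
Since J_d is uniform, the enclosed fraction is (r/R)² = 0.3505, giving I_d,enc = 4.98×10^-3 A.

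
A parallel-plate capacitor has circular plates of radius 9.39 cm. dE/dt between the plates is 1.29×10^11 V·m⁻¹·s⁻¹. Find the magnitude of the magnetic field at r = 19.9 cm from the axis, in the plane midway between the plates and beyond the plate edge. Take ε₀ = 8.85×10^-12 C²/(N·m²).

Through the whole plate area (πR² = 0.02770 m²), I_d = ε₀ πR² dE/dt = 0.03162 A.
For r ≥ R the full I_d is enclosed: B = μ₀ I_d/(2πr) = (4π×10^-7)(0.03162)/(2π·0.199) = 3.18×10^-8 T.

3.18×10^-8 T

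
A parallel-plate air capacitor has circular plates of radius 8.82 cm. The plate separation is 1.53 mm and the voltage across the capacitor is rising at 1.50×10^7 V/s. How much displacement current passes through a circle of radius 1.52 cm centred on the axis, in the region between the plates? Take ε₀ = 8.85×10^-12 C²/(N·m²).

6.30×10^-5 A

I_d = C dV/dt with C = ε₀πR²/d = 1.414×10^-10 F, so I_d = (1.414×10^-10)(1.50×10^7) = 2.121×10^-3 A.
Since J_d is uniform, the enclosed fraction is (r/R)² = 0.02970, giving I_d,enc = 6.30×10^-5 A.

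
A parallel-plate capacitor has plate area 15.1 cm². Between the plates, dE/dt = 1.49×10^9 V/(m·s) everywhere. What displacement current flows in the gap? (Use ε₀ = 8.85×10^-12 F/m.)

1.99×10^-5 A

I_d = ε₀ A (dE/dt) = (8.85×10^-12)(1.51×10^-3 m²)(1.49×10^9) = 1.99×10^-5 A.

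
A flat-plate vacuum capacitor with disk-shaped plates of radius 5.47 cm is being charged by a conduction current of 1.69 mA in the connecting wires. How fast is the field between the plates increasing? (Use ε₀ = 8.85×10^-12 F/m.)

The displacement current between the plates equals the conduction current, I_d = 1.69 mA.
Inverting I_d = ε₀ A dE/dt gives dE/dt = 1.69×10^-3 / (8.85×10^-12 · 9.400×10^-3) = 2.03×10^10 V/(m·s).

2.03×10^10 V/(m·s)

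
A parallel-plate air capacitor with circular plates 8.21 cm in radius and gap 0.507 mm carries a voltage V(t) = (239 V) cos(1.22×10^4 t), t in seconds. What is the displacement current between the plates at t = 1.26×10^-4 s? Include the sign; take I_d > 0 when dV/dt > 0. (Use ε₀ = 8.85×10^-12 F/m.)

-1.08×10^-3 A

dV/dt = (239)(1.22×10^4)·−sin(1.5372) = -2.914×10^6 V/s.
I_d = C dV/dt with C = ε₀A/d = (8.85×10^-12)(0.02118)/(5.07×10^-4) = 3.697×10^-10 F, so I_d = (3.697×10^-10)(-2.914×10^6) = -1.08×10^-3 A.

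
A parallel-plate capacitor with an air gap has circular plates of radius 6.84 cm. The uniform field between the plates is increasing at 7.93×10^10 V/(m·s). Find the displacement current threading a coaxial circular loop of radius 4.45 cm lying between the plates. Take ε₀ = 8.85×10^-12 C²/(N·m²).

I_d = ε₀ dΦ_E/dt = ε₀ πR² (dE/dt) = (8.85×10^-12)(0.01470)(7.93×10^10) = 0.01032 A through the full plate area.
The field is uniform, so I_d,enc = I_d (r/R)² = (0.01032)(4.45/6.84)² = 4.37×10^-3 A.

4.37×10^-3 A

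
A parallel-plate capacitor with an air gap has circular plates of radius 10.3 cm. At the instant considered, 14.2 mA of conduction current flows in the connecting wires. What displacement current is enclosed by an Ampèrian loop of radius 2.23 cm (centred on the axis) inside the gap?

6.66×10^-4 A

Between the plates the displacement current equals the wire current: I_d = 14.2 mA = 0.0142 A.
Since J_d is uniform, the enclosed fraction is (r/R)² = 0.04687, giving I_d,enc = 6.66×10^-4 A.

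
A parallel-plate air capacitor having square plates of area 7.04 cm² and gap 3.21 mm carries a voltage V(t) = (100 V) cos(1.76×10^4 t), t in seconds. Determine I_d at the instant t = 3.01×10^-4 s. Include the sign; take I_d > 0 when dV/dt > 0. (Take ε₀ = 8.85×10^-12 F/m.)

2.85×10^-6 A

dV/dt = (100)(1.76×10^4)·−sin(5.2976) = 1.467×10^6 V/s.
I_d = C dV/dt with C = ε₀A/d = (8.85×10^-12)(7.04×10^-4)/(3.21×10^-3) = 1.941×10^-12 F, so I_d = (1.941×10^-12)(1.467×10^6) = 2.85×10^-6 A.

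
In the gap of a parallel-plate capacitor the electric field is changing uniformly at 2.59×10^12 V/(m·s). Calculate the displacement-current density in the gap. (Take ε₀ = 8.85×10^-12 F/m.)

22.9 A/m²

J_d = ε₀ ∂E/∂t, so J_d = 22.9 A/m².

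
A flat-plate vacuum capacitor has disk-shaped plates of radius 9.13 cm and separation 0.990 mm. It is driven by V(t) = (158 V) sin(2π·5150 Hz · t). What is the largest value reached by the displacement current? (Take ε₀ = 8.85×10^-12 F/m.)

The displacement current equals the conduction current C dV/dt, which peaks at C V₀ ω.
With C = ε₀A/d = (8.85×10^-12)(0.02619)/(9.90×10^-4) = 2.341×10^-10 F and ω = 2πf = 3.236×10^4 rad/s, I_d,max = (2.341×10^-10)(158)(3.236×10^4) = 1.20×10^-3 A.

1.20×10^-3 A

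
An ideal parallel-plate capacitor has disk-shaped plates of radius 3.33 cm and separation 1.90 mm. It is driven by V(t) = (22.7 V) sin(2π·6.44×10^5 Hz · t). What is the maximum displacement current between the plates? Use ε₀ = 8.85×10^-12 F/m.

1.49×10^-3 A

C = ε₀A/d = (8.85×10^-12)(3.484×10^-3)/(1.90×10^-3) = 1.623×10^-11 F; ω = 2πf = 4.046×10^6 rad/s.
I_d = C dV/dt, so |I_d|_max = C V₀ ω = (1.623×10^-11)(22.7)(4.046×10^6) = 1.49×10^-3 A.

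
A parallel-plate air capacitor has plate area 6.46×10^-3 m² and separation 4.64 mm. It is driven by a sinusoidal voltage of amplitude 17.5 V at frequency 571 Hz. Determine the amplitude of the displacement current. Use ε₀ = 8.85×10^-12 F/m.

7.74×10^-7 A

(dE/dt)_max = V₀ω/d = 1.353×10^7 V/(m·s); ω = 2πf = 3588 rad/s.
I_d,max = ε₀ A (dE/dt)_max = (8.85×10^-12)(6.46×10^-3)(1.353×10^7) = 7.74×10^-7 A.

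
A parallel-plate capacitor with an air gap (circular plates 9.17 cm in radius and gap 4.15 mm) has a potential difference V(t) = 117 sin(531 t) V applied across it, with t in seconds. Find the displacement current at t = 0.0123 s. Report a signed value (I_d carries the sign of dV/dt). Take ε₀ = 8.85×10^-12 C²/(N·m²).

dV/dt = (117)(531)·cos(6.5313) = 6.022×10^4 V/s.
I_d = C dV/dt with C = ε₀A/d = (8.85×10^-12)(0.02642)/(4.15×10^-3) = 5.634×10^-11 F, so I_d = (5.634×10^-11)(6.022×10^4) = 3.39×10^-6 A.

3.39×10^-6 A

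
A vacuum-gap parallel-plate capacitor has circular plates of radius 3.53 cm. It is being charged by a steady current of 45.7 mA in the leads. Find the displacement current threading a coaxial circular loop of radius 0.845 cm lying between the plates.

2.62×10^-3 A

Between the plates the displacement current equals the wire current: I_d = 45.7 mA = 0.0457 A.
The field is uniform, so I_d,enc = I_d (r/R)² = (0.0457)(0.845/3.53)² = 2.62×10^-3 A.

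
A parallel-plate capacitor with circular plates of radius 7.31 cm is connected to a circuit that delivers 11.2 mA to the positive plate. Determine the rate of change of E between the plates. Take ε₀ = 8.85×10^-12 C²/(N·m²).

7.54×10^10 V/(m·s)

By continuity, I_d in the gap equals the 11.2 mA flowing in the wire.
Since I_d = ε₀ A dE/dt, dE/dt = I_d/(ε₀A) = (0.0112)/((8.85×10^-12)(0.01679)) = 7.54×10^10 V/(m·s).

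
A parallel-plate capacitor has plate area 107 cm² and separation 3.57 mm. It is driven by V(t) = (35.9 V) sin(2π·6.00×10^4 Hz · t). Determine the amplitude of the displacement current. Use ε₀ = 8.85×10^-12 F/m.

3.59×10^-4 A

C = ε₀A/d = (8.85×10^-12)(0.0107)/(3.57×10^-3) = 2.653×10^-11 F; ω = 2πf = 3.770×10^5 rad/s.
I_d = C dV/dt, so |I_d|_max = C V₀ ω = (2.653×10^-11)(35.9)(3.770×10^5) = 3.59×10^-4 A.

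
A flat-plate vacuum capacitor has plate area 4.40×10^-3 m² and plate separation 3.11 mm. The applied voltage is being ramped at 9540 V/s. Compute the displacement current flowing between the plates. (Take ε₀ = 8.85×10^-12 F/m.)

1.19×10^-7 A

The field between the plates is E = V/d, so dE/dt = (9540)/(3.11×10^-3 m) = 3.068×10^6 V/(m·s).
I_d = ε₀ A (dE/dt) = (8.85×10^-12)(4.40×10^-3)(3.068×10^6) = 1.19×10^-7 A.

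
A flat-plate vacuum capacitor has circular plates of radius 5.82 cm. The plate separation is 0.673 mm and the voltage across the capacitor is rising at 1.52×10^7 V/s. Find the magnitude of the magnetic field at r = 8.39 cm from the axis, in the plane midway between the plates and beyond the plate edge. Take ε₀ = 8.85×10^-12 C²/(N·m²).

I_d = C dV/dt with C = ε₀πR²/d = 1.399×10^-10 F, so I_d = (1.399×10^-10)(1.52×10^7) = 2.126×10^-3 A.
For r ≥ R the full I_d is enclosed: B = μ₀ I_d/(2πr) = (4π×10^-7)(2.126×10^-3)/(2π·0.0839) = 5.07×10^-9 T.

5.07×10^-9 T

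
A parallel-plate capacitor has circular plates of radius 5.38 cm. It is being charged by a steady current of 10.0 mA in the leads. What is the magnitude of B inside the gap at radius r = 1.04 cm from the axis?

7.19×10^-9 T

By continuity the displacement current in the gap matches the conduction current: I_d = 0.0100 A.
For r < R the Ampère–Maxwell law gives B(2πr) = μ₀ I_d (r²/R²), so B = μ₀ I_d r/(2πR²) = (4π×10^-7)(0.0100)(0.0104)/(2π·0.0538²) = 7.19×10^-9 T.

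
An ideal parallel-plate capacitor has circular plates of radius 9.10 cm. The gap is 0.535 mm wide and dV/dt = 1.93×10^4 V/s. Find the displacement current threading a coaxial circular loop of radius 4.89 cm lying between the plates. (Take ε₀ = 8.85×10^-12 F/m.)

I_d = C dV/dt with C = ε₀πR²/d = 4.304×10^-10 F, so I_d = (4.304×10^-10)(1.93×10^4) = 8.307×10^-6 A.
The field is uniform, so I_d,enc = I_d (r/R)² = (8.307×10^-6)(4.89/9.10)² = 2.40×10^-6 A.

2.40×10^-6 A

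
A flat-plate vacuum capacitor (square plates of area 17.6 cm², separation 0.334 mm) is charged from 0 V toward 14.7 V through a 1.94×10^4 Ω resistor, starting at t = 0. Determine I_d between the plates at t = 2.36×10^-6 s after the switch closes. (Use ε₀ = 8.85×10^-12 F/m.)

5.58×10^-5 A

With C = ε₀A/d = (8.85×10^-12)(1.76×10^-3)/(3.34×10^-4) = 4.663×10^-11 F, the time constant is τ = RC = 9.046×10^-7 s, so t/τ = 2.609 and e^(−t/τ) = 0.07361.
I_d = I_cond = (V₀/R) e^(−t/τ) = (7.577×10^-4)(0.07361) = 5.58×10^-5 A.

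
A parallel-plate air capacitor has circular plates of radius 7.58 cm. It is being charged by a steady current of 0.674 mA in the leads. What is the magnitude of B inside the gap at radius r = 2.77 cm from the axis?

6.50×10^-10 T

By continuity the displacement current in the gap matches the conduction current: I_d = 6.74×10^-4 A.
An Ampèrian loop of radius r encloses a fraction (r/R)² of I_d. Then B·2πr = μ₀ I_d (r/R)², giving B = μ₀ I_d r/(2πR²) = 6.50×10^-10 T.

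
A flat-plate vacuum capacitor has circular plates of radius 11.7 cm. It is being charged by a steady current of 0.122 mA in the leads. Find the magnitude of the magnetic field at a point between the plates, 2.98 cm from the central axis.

5.31×10^-11 T

Between the plates the displacement current equals the wire current: I_d = 0.122 mA = 1.22×10^-4 A.
∮B·dl = μ₀ I_d,enc with I_d,enc = I_d r²/R² = 7.914×10^-6 A; so B = μ₀ I_d,enc/(2πr) = 5.31×10^-11 T.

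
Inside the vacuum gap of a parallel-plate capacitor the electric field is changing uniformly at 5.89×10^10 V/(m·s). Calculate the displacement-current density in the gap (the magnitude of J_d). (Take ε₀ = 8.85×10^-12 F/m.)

J_d = ε₀ dE/dt = (8.85×10^-12)(5.89×10^10) = 0.521 A/m².

0.521 A/m²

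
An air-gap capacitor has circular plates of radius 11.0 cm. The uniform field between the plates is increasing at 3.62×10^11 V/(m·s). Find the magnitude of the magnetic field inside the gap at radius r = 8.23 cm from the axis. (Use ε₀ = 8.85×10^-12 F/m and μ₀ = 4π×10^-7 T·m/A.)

I_d = ε₀ dΦ_E/dt = ε₀ πR² (dE/dt) = (8.85×10^-12)(0.03801)(3.62×10^11) = 0.1218 A through the full plate area.
An Ampèrian loop of radius r encloses a fraction (r/R)² of I_d. Then B·2πr = μ₀ I_d (r/R)², giving B = μ₀ I_d r/(2πR²) = 1.66×10^-7 T.

1.66×10^-7 T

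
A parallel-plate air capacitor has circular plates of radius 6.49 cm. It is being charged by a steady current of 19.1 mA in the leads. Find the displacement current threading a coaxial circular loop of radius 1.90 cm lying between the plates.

1.64×10^-3 A

By continuity the displacement current in the gap matches the conduction current: I_d = 0.0191 A.
Since J_d is uniform, the enclosed fraction is (r/R)² = 0.08571, giving I_d,enc = 1.64×10^-3 A.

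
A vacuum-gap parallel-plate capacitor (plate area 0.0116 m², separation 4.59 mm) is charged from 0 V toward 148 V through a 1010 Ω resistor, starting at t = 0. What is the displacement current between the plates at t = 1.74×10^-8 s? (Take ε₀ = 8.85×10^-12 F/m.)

0.0678 A

C = ε₀A/d = (8.85×10^-12)(0.0116)/(4.59×10^-3) = 2.237×10^-11 F and τ = RC = 2.259×10^-8 s. I_d in the gap equals the RC charging current.
I_d(t) = (V₀/R) e^(−t/τ) = 0.1465 · e^(−0.7703) = 0.0678 A.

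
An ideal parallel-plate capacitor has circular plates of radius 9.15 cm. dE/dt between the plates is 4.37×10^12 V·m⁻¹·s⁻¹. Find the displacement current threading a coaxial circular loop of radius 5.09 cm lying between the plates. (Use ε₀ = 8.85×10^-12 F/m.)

0.315 A

I_d = ε₀ dΦ_E/dt = ε₀ πR² (dE/dt) = (8.85×10^-12)(0.02630)(4.37×10^12) = 1.017 A through the full plate area.
Through an area πr² the displacement current is I_d·(πr²/πR²) = I_d (r/R)² = 0.315 A.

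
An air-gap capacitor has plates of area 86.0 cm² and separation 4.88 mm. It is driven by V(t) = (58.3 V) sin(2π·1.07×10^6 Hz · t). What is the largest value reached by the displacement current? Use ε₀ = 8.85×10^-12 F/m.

The displacement current equals the conduction current C dV/dt, which peaks at C V₀ ω.
With C = ε₀A/d = (8.85×10^-12)(8.60×10^-3)/(4.88×10^-3) = 1.560×10^-11 F and ω = 2πf = 6.723×10^6 rad/s, I_d,max = (1.560×10^-11)(58.3)(6.723×10^6) = 6.11×10^-3 A.

6.11×10^-3 A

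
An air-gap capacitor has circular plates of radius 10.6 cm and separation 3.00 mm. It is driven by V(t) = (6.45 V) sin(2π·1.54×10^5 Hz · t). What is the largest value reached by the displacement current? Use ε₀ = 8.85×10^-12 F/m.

6.50×10^-4 A

The displacement current equals the conduction current C dV/dt, which peaks at C V₀ ω.
With C = ε₀A/d = (8.85×10^-12)(0.03530)/(3.00×10^-3) = 1.041×10^-10 F and ω = 2πf = 9.676×10^5 rad/s, I_d,max = (1.041×10^-10)(6.45)(9.676×10^5) = 6.50×10^-4 A.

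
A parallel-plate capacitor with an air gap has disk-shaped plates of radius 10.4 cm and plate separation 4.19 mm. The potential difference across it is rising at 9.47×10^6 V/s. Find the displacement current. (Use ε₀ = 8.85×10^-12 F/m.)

6.80×10^-4 A

The displacement current equals the charging current C dV/dt. With C = ε₀A/d = (8.85×10^-12)(0.03398)/(4.19×10^-3) = 7.177×10^-11 F, I_d = (7.177×10^-11)(9.47×10^6) = 6.80×10^-4 A.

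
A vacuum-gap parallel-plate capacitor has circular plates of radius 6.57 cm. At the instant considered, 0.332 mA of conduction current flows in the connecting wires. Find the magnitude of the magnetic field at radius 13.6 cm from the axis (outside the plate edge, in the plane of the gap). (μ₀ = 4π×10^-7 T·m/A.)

4.88×10^-10 T

Between the plates the displacement current equals the wire current: I_d = 0.332 mA = 3.32×10^-4 A.
Outside the plates the loop encloses all of I_d, so B·2πr = μ₀ I_d and B = 4.88×10^-10 T.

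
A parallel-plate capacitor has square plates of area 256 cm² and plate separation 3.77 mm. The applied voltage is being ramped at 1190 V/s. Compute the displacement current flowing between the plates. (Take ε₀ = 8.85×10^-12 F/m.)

The field between the plates is E = V/d, so dE/dt = (1190)/(3.77×10^-3 m) = 3.156×10^5 V/(m·s).
I_d = ε₀ A (dE/dt) = (8.85×10^-12)(0.0256)(3.156×10^5) = 7.15×10^-8 A.

7.15×10^-8 A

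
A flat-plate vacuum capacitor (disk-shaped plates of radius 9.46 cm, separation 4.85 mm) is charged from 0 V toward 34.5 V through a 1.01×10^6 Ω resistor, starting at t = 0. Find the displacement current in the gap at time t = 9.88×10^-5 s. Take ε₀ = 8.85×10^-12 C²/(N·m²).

C = ε₀A/d = (8.85×10^-12)(0.02811)/(4.85×10^-3) = 5.129×10^-11 F and τ = RC = 5.180×10^-5 s. I_d in the gap equals the RC charging current.
I_d(t) = (V₀/R) e^(−t/τ) = 3.416×10^-5 · e^(−1.907) = 5.07×10^-6 A.

5.07×10^-6 A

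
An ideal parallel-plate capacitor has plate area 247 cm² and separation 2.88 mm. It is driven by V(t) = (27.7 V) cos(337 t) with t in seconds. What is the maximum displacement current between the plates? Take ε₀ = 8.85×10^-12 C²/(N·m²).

The displacement current equals the conduction current C dV/dt, which peaks at C V₀ ω.
With C = ε₀A/d = (8.85×10^-12)(0.0247)/(2.88×10^-3) = 7.590×10^-11 F and ω = 337 rad/s, I_d,max = (7.590×10^-11)(27.7)(337) = 7.09×10^-7 A.

7.09×10^-7 A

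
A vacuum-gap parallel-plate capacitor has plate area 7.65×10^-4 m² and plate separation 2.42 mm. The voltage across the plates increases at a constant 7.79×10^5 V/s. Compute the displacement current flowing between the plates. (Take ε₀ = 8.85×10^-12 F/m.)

C = ε₀A/d = (8.85×10^-12)(7.65×10^-4)/(2.42×10^-3) = 2.798×10^-12 F.
I_d = C dV/dt = (2.798×10^-12)(7.79×10^5) = 2.18×10^-6 A.

2.18×10^-6 A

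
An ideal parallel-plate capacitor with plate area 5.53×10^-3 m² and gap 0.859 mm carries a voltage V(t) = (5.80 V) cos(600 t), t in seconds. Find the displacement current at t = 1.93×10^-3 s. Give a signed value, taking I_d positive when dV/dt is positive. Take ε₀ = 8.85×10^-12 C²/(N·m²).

-1.82×10^-7 A

dE/dt = (V₀ω/d)·−sin(ωt) with ωt = 1.158 rad: (5.80)(600)(-0.9160)/(8.59×10^-4) = -3.711×10^6 V/(m·s).
I_d = ε₀ A dE/dt = (8.85×10^-12)(5.53×10^-3)(-3.711×10^6) = -1.82×10^-7 A.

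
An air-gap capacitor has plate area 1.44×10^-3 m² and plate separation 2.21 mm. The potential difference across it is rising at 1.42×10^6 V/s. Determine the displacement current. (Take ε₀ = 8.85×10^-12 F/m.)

8.19×10^-6 A

E = V/d so dE/dt = (dV/dt)/d = 6.425×10^8 V/(m·s), and I_d = ε₀ A dE/dt = (8.85×10^-12)(1.44×10^-3)(6.425×10^8) = 8.19×10^-6 A.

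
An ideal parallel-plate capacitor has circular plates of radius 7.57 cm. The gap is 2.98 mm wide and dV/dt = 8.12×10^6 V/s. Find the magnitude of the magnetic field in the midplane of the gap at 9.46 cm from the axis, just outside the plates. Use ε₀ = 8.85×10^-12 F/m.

dE/dt = (dV/dt)/d = 2.725×10^9 V/(m·s); I_d = ε₀(πR²)(dE/dt) = (8.85×10^-12)(0.01800)(2.725×10^9) = 4.341×10^-4 A.
Outside the plates the loop encloses all of I_d, so B·2πr = μ₀ I_d and B = 9.18×10^-10 T.

9.18×10^-10 T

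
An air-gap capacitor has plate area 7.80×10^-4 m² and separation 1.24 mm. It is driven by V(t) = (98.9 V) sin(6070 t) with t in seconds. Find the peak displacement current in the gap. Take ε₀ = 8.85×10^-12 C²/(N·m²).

3.34×10^-6 A

The displacement current equals the conduction current C dV/dt, which peaks at C V₀ ω.
With C = ε₀A/d = (8.85×10^-12)(7.80×10^-4)/(1.24×10^-3) = 5.567×10^-12 F and ω = 6070 rad/s, I_d,max = (5.567×10^-12)(98.9)(6070) = 3.34×10^-6 A.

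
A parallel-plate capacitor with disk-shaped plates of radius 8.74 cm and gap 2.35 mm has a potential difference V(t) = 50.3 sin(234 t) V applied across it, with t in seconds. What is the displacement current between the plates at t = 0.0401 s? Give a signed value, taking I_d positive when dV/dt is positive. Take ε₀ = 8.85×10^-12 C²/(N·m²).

-1.06×10^-6 A

dV/dt = (50.3)(234)·cos(9.3834) = -1.176×10^4 V/s.
I_d = C dV/dt with C = ε₀A/d = (8.85×10^-12)(0.02400)/(2.35×10^-3) = 9.038×10^-11 F, so I_d = (9.038×10^-11)(-1.176×10^4) = -1.06×10^-6 A.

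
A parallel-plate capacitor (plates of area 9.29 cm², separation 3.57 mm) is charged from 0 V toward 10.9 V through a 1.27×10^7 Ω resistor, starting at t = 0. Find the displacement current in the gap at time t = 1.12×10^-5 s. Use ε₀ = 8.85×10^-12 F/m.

5.85×10^-7 A

With C = ε₀A/d = (8.85×10^-12)(9.29×10^-4)/(3.57×10^-3) = 2.303×10^-12 F, the time constant is τ = RC = 2.925×10^-5 s, so t/τ = 0.3829 and e^(−t/τ) = 0.6819.
I_d = I_cond = (V₀/R) e^(−t/τ) = (8.583×10^-7)(0.6819) = 5.85×10^-7 A.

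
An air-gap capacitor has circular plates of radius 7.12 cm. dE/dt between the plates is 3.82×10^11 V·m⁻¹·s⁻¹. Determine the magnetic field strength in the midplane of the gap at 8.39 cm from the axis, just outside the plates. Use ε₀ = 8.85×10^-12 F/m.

1.28×10^-7 T

I_d = ε₀ dΦ_E/dt = ε₀ πR² (dE/dt) = (8.85×10^-12)(0.01593)(3.82×10^11) = 0.05385 A through the full plate area.
Outside the plates the loop encloses all of I_d, so B·2πr = μ₀ I_d and B = 1.28×10^-7 T.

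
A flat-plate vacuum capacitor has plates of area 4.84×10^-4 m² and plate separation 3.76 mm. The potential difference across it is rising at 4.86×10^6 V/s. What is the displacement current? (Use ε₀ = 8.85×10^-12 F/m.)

The field between the plates is E = V/d, so dE/dt = (4.86×10^6)/(3.76×10^-3 m) = 1.293×10^9 V/(m·s).
I_d = ε₀ A (dE/dt) = (8.85×10^-12)(4.84×10^-4)(1.293×10^9) = 5.54×10^-6 A.

5.54×10^-6 A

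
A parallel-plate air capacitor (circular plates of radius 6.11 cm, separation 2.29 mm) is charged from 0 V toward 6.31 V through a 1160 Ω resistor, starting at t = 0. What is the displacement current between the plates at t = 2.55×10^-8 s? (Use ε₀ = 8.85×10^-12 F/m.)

3.35×10^-3 A

C = ε₀A/d = (8.85×10^-12)(0.01173)/(2.29×10^-3) = 4.533×10^-11 F and τ = RC = 5.258×10^-8 s. I_d in the gap equals the RC charging current.
I_d(t) = (V₀/R) e^(−t/τ) = 5.440×10^-3 · e^(−0.4850) = 3.35×10^-3 A.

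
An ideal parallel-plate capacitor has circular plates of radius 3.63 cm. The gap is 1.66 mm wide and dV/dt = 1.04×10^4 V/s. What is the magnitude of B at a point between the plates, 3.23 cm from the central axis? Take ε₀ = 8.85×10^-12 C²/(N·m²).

1.13×10^-12 T

I_d = C dV/dt with C = ε₀πR²/d = 2.207×10^-11 F, so I_d = (2.207×10^-11)(1.04×10^4) = 2.295×10^-7 A.
∮B·dl = μ₀ I_d,enc with I_d,enc = I_d r²/R² = 1.817×10^-7 A; so B = μ₀ I_d,enc/(2πr) = 1.13×10^-12 T.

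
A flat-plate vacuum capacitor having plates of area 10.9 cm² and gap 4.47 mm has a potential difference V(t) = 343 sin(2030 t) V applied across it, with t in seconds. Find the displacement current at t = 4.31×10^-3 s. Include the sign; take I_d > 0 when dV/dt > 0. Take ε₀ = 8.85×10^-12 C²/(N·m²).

-1.17×10^-6 A

dE/dt = (V₀ω/d)·cos(ωt) with ωt = 8.7493 rad: (343)(2030)(-0.7804)/(4.47×10^-3) = -1.216×10^8 V/(m·s).
I_d = ε₀ A dE/dt = (8.85×10^-12)(1.09×10^-3)(-1.216×10^8) = -1.17×10^-6 A.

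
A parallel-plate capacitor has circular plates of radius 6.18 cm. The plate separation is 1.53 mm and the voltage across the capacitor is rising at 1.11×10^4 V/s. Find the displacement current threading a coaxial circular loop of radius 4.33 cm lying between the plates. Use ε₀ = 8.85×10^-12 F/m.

3.78×10^-7 A

With E = V/d, dE/dt = 7.255×10^6 V/(m·s) and πR² = 0.01200 m², giving I_d = ε₀ πR² dE/dt = 7.705×10^-7 A.
The field is uniform, so I_d,enc = I_d (r/R)² = (7.705×10^-7)(4.33/6.18)² = 3.78×10^-7 A.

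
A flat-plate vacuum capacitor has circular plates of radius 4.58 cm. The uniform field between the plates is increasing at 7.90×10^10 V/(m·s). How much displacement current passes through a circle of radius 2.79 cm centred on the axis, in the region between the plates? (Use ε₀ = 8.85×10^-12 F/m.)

I_d = ε₀ dΦ_E/dt = ε₀ πR² (dE/dt) = (8.85×10^-12)(6.590×10^-3)(7.90×10^10) = 4.607×10^-3 A through the full plate area.
The field is uniform, so I_d,enc = I_d (r/R)² = (4.607×10^-3)(2.79/4.58)² = 1.71×10^-3 A.

1.71×10^-3 A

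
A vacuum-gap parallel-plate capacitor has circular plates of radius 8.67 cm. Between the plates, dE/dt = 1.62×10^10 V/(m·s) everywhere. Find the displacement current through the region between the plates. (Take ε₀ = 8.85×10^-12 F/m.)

3.39×10^-3 A

With a uniform field, Φ_E = EA, so I_d = ε₀ A dE/dt = 3.39×10^-3 A.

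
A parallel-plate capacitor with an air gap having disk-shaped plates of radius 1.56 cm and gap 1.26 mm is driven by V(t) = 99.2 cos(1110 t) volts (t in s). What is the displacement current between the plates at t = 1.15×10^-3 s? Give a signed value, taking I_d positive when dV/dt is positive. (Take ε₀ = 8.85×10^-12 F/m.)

dV/dt = (99.2)(1110)·−sin(1.2765) = -1.054×10^5 V/s.
I_d = C dV/dt with C = ε₀A/d = (8.85×10^-12)(7.645×10^-4)/(1.26×10^-3) = 5.370×10^-12 F, so I_d = (5.370×10^-12)(-1.054×10^5) = -5.66×10^-7 A.

-5.66×10^-7 A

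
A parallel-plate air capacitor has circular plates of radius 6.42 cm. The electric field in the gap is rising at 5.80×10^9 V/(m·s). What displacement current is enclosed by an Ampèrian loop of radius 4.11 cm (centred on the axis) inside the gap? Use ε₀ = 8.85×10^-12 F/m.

Total displacement current: I_d = ε₀(πR²)(dE/dt) = (8.85×10^-12)(0.01295)(5.80×10^9) = 6.647×10^-4 A.
The field is uniform, so I_d,enc = I_d (r/R)² = (6.647×10^-4)(4.11/6.42)² = 2.72×10^-4 A.

2.72×10^-4 A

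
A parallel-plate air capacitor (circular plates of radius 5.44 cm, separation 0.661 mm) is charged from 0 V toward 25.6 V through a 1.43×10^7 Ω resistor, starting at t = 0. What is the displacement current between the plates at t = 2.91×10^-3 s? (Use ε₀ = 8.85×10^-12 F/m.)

C = ε₀A/d = (8.85×10^-12)(9.297×10^-3)/(6.61×10^-4) = 1.245×10^-10 F, so τ = RC = 1.780×10^-3 s.
The conduction current is I(t) = (V₀/R) e^(−t/τ), and the displacement current between the plates equals it.
t/τ = 1.635; I_d = (25.6/1.43×10^7) · e^(−1.635) = (1.790×10^-6)(0.1950) = 3.49×10^-7 A.

3.49×10^-7 A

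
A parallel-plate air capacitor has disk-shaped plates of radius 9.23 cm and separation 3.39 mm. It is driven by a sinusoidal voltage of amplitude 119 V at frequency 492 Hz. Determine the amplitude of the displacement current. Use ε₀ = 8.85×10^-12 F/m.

C = ε₀A/d = (8.85×10^-12)(0.02676)/(3.39×10^-3) = 6.986×10^-11 F; ω = 2πf = 3091 rad/s.
I_d = C dV/dt, so |I_d|_max = C V₀ ω = (6.986×10^-11)(119)(3091) = 2.57×10^-5 A.

2.57×10^-5 A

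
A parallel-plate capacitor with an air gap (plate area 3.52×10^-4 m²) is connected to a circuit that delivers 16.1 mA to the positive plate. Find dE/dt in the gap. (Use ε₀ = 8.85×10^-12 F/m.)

The displacement current between the plates equals the conduction current, I_d = 16.1 mA.
Then dE/dt = I_d/(ε₀A) = 5.17×10^12 V/(m·s).

5.17×10^12 V/(m·s)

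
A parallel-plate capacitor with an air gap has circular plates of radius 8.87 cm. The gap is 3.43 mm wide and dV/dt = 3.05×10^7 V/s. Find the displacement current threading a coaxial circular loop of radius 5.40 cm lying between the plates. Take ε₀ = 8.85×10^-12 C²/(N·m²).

dE/dt = (dV/dt)/d = 8.892×10^9 V/(m·s); I_d = ε₀(πR²)(dE/dt) = (8.85×10^-12)(0.02472)(8.892×10^9) = 1.945×10^-3 A.
Through an area πr² the displacement current is I_d·(πr²/πR²) = I_d (r/R)² = 7.21×10^-4 A.

7.21×10^-4 A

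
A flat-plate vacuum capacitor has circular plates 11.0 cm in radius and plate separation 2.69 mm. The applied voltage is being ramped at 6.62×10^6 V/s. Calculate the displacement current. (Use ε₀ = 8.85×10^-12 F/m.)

The displacement current equals the charging current C dV/dt. With C = ε₀A/d = (8.85×10^-12)(0.03801)/(2.69×10^-3) = 1.251×10^-10 F, I_d = (1.251×10^-10)(6.62×10^6) = 8.28×10^-4 A.

8.28×10^-4 A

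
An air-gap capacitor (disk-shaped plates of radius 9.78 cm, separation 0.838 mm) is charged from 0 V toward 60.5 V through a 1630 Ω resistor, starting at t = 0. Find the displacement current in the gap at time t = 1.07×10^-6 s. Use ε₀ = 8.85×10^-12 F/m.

C = ε₀A/d = (8.85×10^-12)(0.03005)/(8.38×10^-4) = 3.174×10^-10 F and τ = RC = 5.174×10^-7 s. I_d in the gap equals the RC charging current.
I_d(t) = (V₀/R) e^(−t/τ) = 0.03712 · e^(−2.068) = 4.69×10^-3 A.

4.69×10^-3 A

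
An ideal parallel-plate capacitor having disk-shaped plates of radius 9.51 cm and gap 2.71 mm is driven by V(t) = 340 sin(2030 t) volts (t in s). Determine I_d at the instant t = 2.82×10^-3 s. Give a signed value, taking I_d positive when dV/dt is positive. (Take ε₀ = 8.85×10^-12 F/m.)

5.43×10^-5 A

dE/dt = (V₀ω/d)·cos(ωt) with ωt = 5.7246 rad: (340)(2030)(0.8480)/(2.71×10^-3) = 2.160×10^8 V/(m·s).
I_d = ε₀ A dE/dt = (8.85×10^-12)(0.02841)(2.160×10^8) = 5.43×10^-5 A.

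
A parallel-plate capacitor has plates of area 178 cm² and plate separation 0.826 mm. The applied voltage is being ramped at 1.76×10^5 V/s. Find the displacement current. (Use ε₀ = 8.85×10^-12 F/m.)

3.36×10^-5 A

E = V/d so dE/dt = (dV/dt)/d = 2.131×10^8 V/(m·s), and I_d = ε₀ A dE/dt = (8.85×10^-12)(0.0178)(2.131×10^8) = 3.36×10^-5 A.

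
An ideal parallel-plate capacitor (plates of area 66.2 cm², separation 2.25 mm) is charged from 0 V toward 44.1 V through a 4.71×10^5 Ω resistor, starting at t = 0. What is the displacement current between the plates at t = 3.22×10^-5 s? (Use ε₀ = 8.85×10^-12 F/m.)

6.78×10^-6 A

C = ε₀A/d = (8.85×10^-12)(6.62×10^-3)/(2.25×10^-3) = 2.604×10^-11 F and τ = RC = 1.226×10^-5 s. I_d in the gap equals the RC charging current.
I_d(t) = (V₀/R) e^(−t/τ) = 9.363×10^-5 · e^(−2.626) = 6.78×10^-6 A.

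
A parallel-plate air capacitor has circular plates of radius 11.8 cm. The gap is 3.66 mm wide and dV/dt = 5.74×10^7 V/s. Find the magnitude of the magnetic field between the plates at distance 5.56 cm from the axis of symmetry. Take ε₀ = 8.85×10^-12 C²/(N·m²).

4.85×10^-9 T

dE/dt = (dV/dt)/d = 1.568×10^10 V/(m·s); I_d = ε₀(πR²)(dE/dt) = (8.85×10^-12)(0.04374)(1.568×10^10) = 6.070×10^-3 A.
∮B·dl = μ₀ I_d,enc with I_d,enc = I_d r²/R² = 1.348×10^-3 A; so B = μ₀ I_d,enc/(2πr) = 4.85×10^-9 T.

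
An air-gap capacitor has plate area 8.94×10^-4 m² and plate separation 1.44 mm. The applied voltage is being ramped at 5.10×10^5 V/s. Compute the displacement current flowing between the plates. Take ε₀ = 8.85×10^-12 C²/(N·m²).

2.80×10^-6 A

The field between the plates is E = V/d, so dE/dt = (5.10×10^5)/(1.44×10^-3 m) = 3.542×10^8 V/(m·s).
I_d = ε₀ A (dE/dt) = (8.85×10^-12)(8.94×10^-4)(3.542×10^8) = 2.80×10^-6 A.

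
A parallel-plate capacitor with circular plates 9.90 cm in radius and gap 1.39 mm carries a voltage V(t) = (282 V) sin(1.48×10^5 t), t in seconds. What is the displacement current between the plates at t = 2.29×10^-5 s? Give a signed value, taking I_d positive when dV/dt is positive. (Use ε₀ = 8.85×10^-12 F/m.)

dE/dt = (V₀ω/d)·cos(ωt) with ωt = 3.3892 rad: (282)(1.48×10^5)(-0.9695)/(1.39×10^-3) = -2.911×10^10 V/(m·s).
I_d = ε₀ A dE/dt = (8.85×10^-12)(0.03079)(-2.911×10^10) = -7.93×10^-3 A.

-7.93×10^-3 A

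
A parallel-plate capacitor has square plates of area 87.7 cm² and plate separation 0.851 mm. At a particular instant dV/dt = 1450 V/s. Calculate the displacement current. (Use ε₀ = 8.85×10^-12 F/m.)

The displacement current equals the charging current C dV/dt. With C = ε₀A/d = (8.85×10^-12)(8.77×10^-3)/(8.51×10^-4) = 9.120×10^-11 F, I_d = (9.120×10^-11)(1450) = 1.32×10^-7 A.

1.32×10^-7 A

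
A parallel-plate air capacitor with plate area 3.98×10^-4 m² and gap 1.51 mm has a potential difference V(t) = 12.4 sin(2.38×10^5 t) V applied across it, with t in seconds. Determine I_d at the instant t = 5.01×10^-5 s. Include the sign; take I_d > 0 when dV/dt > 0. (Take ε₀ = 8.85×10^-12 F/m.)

dE/dt = (V₀ω/d)·cos(ωt) with ωt = 11.9238 rad: (12.4)(2.38×10^5)(0.8006)/(1.51×10^-3) = 1.565×10^9 V/(m·s).
I_d = ε₀ A dE/dt = (8.85×10^-12)(3.98×10^-4)(1.565×10^9) = 5.51×10^-6 A.

5.51×10^-6 A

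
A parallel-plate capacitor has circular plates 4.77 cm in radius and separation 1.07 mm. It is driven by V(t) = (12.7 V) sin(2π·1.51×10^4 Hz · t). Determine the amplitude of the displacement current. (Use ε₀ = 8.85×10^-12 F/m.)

7.12×10^-5 A

(dE/dt)_max = V₀ω/d = 1.126×10^9 V/(m·s); ω = 2πf = 9.488×10^4 rad/s.
I_d,max = ε₀ A (dE/dt)_max = (8.85×10^-12)(7.148×10^-3)(1.126×10^9) = 7.12×10^-5 A.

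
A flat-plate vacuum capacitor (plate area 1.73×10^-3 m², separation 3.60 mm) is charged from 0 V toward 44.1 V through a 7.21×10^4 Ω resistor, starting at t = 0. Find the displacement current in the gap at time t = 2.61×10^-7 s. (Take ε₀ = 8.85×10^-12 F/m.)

C = ε₀A/d = (8.85×10^-12)(1.73×10^-3)/(3.60×10^-3) = 4.253×10^-12 F, so τ = RC = 3.066×10^-7 s.
The conduction current is I(t) = (V₀/R) e^(−t/τ), and the displacement current between the plates equals it.
t/τ = 0.8513; I_d = (44.1/7.21×10^4) · e^(−0.8513) = (6.117×10^-4)(0.4269) = 2.61×10^-4 A.

2.61×10^-4 A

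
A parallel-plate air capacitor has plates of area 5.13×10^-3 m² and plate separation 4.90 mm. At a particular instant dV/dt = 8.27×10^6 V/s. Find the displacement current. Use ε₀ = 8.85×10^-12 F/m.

7.66×10^-5 A

E = V/d so dE/dt = (dV/dt)/d = 1.688×10^9 V/(m·s), and I_d = ε₀ A dE/dt = (8.85×10^-12)(5.13×10^-3)(1.688×10^9) = 7.66×10^-5 A.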